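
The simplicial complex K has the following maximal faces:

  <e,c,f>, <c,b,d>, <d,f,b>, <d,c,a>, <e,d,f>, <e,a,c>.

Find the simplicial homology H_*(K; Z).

Order the vertices as a < b < c < d < e < f. Listing each simplex with vertices in this order, K has dimension 2 with simplices:

  0-simplices (6): a, b, c, d, e, f
  1-simplices (12): ac, ad, ae, bc, bd, bf, cd, ce, cf, de, df, ef
  2-simplices (6): acd, ace, bcd, bdf, cef, def

Hence C_0 ≅ Z^6, C_1 ≅ Z^12, C_2 ≅ Z^6.

∂_1: C_1 → C_0 sends each edge [p,q] (with p < q) to q − p. For instance
  ∂de = e − d.
As a 6×12 matrix over Z this has rank 5, with invariant factors (1,1,1,1,1).

The boundary map ∂_2: C_2 → C_1 acts by ∂[p,q,r] = [q,r] − [p,r] + [p,q]. For instance
  ∂cef = ef − cf + ce,
  ∂bcd = cd − bd + bc.
As a 12×6 matrix over Z this has rank 6, with invariant factors (1,1,1,1,1,1).

From H_k ≅ ker(∂_k) / im(∂_{k+1}) we obtain:

  H_0: rank C_0 − rank ∂_1 = 6 − 5 = 1, and the invariant factors of ∂_1 are all 1, so H_0 ≅ Z.
  H_1: rank ker ∂_1 − rank ∂_2 = (12 − 5) − 6 = 1, and the invariant factors of ∂_2 are all 1, so H_1 ≅ Z.
  H_2: rank ker ∂_2 − rank ∂_3 = (6 − 6) − 0 = 0, and there is no ∂_3, so H_2 ≅ 0.

(K is a triangulation of the cylinder S^1 x I.)

H_0 = Z,  H_1 = Z,  H_2 = 0.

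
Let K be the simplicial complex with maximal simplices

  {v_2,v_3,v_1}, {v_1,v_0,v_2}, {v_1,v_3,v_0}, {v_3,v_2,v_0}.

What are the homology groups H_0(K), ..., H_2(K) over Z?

Fix the vertex order v_0 < v_1 < v_2 < v_3 and write every simplex with vertices in increasing order. Then dim K = 2 and the simplices of K are:

  0-simplices (4): [v_0], [v_1], [v_2], [v_3]
  1-simplices (6): [v_0,v_1], [v_0,v_2], [v_0,v_3], [v_1,v_2], [v_1,v_3], [v_2,v_3]
  2-simplices (4): [v_0,v_1,v_2], [v_0,v_1,v_3], [v_0,v_2,v_3], [v_1,v_2,v_3]

giving chain groups C_0 ≅ Z^4, C_1 ≅ Z^6, C_2 ≅ Z^4.

Boundary ∂_1: C_1 → C_0 sends each edge [p,q] (with p < q) to q − p.
This gives a 4×6 integer matrix of rank 3; reducing to Smith normal form yields diagonal entries (1,1,1).

Boundary ∂_2: C_2 → C_1 maps a triangle to the signed sum of its edges. For instance
  ∂[v_0,v_1,v_3] = [v_1,v_3] − [v_0,v_3] + [v_0,v_1],
  ∂[v_1,v_2,v_3] = [v_2,v_3] − [v_1,v_3] + [v_1,v_2].
The 6×4 boundary matrix has rank 3 and Smith normal form diag(1,1,1).

Now H_k = ker ∂_k / im ∂_{k+1}, so:

  H_0: rank C_0 − rank ∂_1 = 4 − 3 = 1, and the invariant factors of ∂_1 are all 1, so H_0 = Z.
  H_1: rank ker ∂_1 − rank ∂_2 = (6 − 3) − 3 = 0, and the invariant factors of ∂_2 are all 1, so H_1 = 0.
  H_2: rank ker ∂_2 − rank ∂_3 = (4 − 3) − 0 = 1, and there is no ∂_3, so H_2 = Z.

H_0 ≅ Z,  H_1 = 0,  H_2 ≅ Z.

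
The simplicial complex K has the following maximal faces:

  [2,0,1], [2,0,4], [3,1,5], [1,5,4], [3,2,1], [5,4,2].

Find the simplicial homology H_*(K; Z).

Order the vertices as 0 < 1 < 2 < 3 < 4 < 5. Listing each simplex with vertices in this order, K has dimension 2 with simplices:

  0-simplices (6): [0], [1], [2], [3], [4], [5]
  1-simplices (12): [0,1], [0,2], [0,4], [1,2], [1,3], [1,4], [1,5], [2,3], [2,4], [2,5], [3,5], [4,5]
  2-simplices (6): [0,1,2], [0,2,4], [1,2,3], [1,3,5], [1,4,5], [2,4,5]

so the chain groups are C_0 ≅ Z^6, C_1 ≅ Z^12, C_2 ≅ Z^6.

The boundary map ∂_1: C_1 → C_0 is given by ∂[p,q] = [q] − [p]. For instance
  ∂[2,5] = [5] − [2].
This gives a 6×12 integer matrix of rank 5; reducing to Smith normal form yields diagonal entries (1,1,1,1,1).

∂_2: C_2 → C_1 acts by ∂[p,q,r] = [q,r] − [p,r] + [p,q]. For instance
  ∂[2,4,5] = [4,5] − [2,5] + [2,4],
  ∂[0,1,2] = [1,2] − [0,2] + [0,1].
This gives a 12×6 integer matrix of rank 6; reducing to Smith normal form yields diagonal entries (1,1,1,1,1,1).

Reading off H_k = ker ∂_k / im ∂_{k+1}:

  H_0: rank C_0 − rank ∂_1 = 6 − 5 = 1, and the invariant factors of ∂_1 are all 1, so H_0 ≅ Z.
  H_1: rank ker ∂_1 − rank ∂_2 = (12 − 5) − 6 = 1, and the invariant factors of ∂_2 are all 1, so H_1 ≅ Z.
  H_2: rank ker ∂_2 − rank ∂_3 = (6 − 6) − 0 = 0, and there is no ∂_3, so H_2 ≅ 0.

H_0 = Z,  H_1 = Z,  H_2 = 0.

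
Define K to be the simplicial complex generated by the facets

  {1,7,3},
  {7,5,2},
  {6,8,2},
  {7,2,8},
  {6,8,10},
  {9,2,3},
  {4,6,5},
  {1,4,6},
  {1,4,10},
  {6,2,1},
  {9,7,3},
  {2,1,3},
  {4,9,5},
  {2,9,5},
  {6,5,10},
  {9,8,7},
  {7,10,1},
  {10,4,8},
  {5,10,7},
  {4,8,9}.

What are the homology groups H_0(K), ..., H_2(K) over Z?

H_0 = Z,  H_1 = Z ⊕ Z/2Z,  H_2 = 0.

Take the total order 1 < 2 < 3 < 4 < 5 < 6 < 7 < 8 < 9 < 10 on the vertex set. Then K (dimension 2) consists of the simplices:

  0-simplices (10): [1], [2], [3], [4], [5], [6], [7], [8], [9], [10]
  1-simplices (30): (30 of them)
  2-simplices (20): (20 of them)

so the chain groups are C_0 ≅ Z^10, C_1 ≅ Z^30, C_2 ≅ Z^20.

∂_1: C_1 → C_0 sends each edge [p,q] (with p < q) to q − p.
The 10×30 boundary matrix has rank 9 and Smith normal form diag(1,1,1,1,1,1,1,1,1).

Boundary ∂_2: C_2 → C_1 acts by ∂[p,q,r] = [q,r] − [p,r] + [p,q]. For instance
  ∂[4,8,9] = [8,9] − [4,9] + [4,8],
  ∂[5,6,10] = [6,10] − [5,10] + [5,6].
This gives a 30×20 integer matrix of rank 20; reducing to Smith normal form yields diagonal entries (1,1,1,1,1,1,1,1,1,1,1,1,1,1,1,1,1,1,1,2).

Computing H_k = (kernel of ∂_k) / (image of ∂_{k+1}):

  H_0: rank C_0 − rank ∂_1 = 10 − 9 = 1, and the invariant factors of ∂_1 are all 1, so H_0 ≅ Z.
  H_1: rank ker ∂_1 − rank ∂_2 = (30 − 9) − 20 = 1, and ∂_2 has invariant factor 2 > 1, so H_1 ≅ Z ⊕ Z/2Z.
  H_2: rank ker ∂_2 − rank ∂_3 = (20 − 20) − 0 = 0, and there is no ∂_3, so H_2 ≅ 0.

As a check, the Euler characteristic is 10 − 30 + 20 = 0, which agrees with 1 − 1 + 0 = 0.
(K is a triangulation of the Klein bottle.)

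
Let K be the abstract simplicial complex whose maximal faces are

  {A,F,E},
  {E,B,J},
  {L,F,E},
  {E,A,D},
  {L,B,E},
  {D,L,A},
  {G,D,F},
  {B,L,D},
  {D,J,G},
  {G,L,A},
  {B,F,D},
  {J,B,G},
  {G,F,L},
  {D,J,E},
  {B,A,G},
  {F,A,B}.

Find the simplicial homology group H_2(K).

Fix the vertex order A < B < D < E < F < G < J < L and write every simplex with vertices in increasing order. Then dim K = 2 and the simplices of K are:

  0-simplices (8): A, B, D, E, F, G, J, L
  1-simplices (24): AB, AD, AE, AF, AG, AL, BD, BE, BF, BG, BJ, BL, DE, DF, DG, DJ, DL, EF, EJ, EL, FG, FL, GJ, GL
  2-simplices (16): ABF, ABG, ADE, ADL, AEF, AGL, BDF, BDL, BEJ, BEL, BGJ, DEJ, DFG, DGJ, EFL, FGL

giving chain groups C_0 ≅ Z^8, C_1 ≅ Z^24, C_2 ≅ Z^16.

The boundary map ∂_1: C_1 → C_0 sends each edge [p,q] (with p < q) to q − p. For instance
  ∂FL = L − F.
As a 8×24 matrix over Z this has rank 7, with invariant factors (1,1,1,1,1,1,1).

∂_2: C_2 → C_1 acts by ∂[p,q,r] = [q,r] − [p,r] + [p,q]. For instance
  ∂BDL = DL − BL + BD,
  ∂ADE = DE − AE + AD.
The 24×16 boundary matrix has rank 15 and Smith normal form diag(1,1,1,1,1,1,1,1,1,1,1,1,1,1,1).

From H_k ≅ ker(∂_k) / im(∂_{k+1}) we obtain:

  H_2: rank ker ∂_2 − rank ∂_3 = (16 − 15) − 0 = 1, and there is no ∂_3, so H_2 = Z.

H_2 = Z.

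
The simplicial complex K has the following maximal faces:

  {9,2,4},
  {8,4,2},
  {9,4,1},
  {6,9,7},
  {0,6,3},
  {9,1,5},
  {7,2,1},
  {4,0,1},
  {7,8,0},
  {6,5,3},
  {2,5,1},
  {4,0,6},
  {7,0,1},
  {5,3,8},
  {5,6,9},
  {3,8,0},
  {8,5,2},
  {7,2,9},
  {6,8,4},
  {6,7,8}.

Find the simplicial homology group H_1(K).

Order the vertices as 0 < 1 < 2 < 3 < 4 < 5 < 6 < 7 < 8 < 9. Listing each simplex with vertices in this order, K has dimension 2 with simplices:

  0-simplices (10): [0], [1], [2], [3], [4], [5], [6], [7], [8], [9]
  1-simplices (30): (30 of them)
  2-simplices (20): (20 of them)

so the chain groups are C_0 ≅ Z^10, C_1 ≅ Z^30, C_2 ≅ Z^20.

∂_1: C_1 → C_0 is given by ∂[p,q] = [q] − [p].
The resulting 10×30 matrix has rank 9, and its Smith normal form has invariant factors (1,1,1,1,1,1,1,1,1).

∂_2: C_2 → C_1 sends each 2-simplex [p,q,r] to [q,r] − [p,r] + [p,q]. For instance
  ∂[0,4,6] = [4,6] − [0,6] + [0,4],
  ∂[0,3,6] = [3,6] − [0,6] + [0,3].
The 30×20 boundary matrix has rank 20 and Smith normal form diag(1,1,1,1,1,1,1,1,1,1,1,1,1,1,1,1,1,1,1,2).

Now H_k = ker ∂_k / im ∂_{k+1}, so:

  H_1: rank ker ∂_1 − rank ∂_2 = (30 − 9) − 20 = 1, and ∂_2 has invariant factor 2 > 1, so H_1 = Z × Z/2.

H_1 ≅ Z × Z/2.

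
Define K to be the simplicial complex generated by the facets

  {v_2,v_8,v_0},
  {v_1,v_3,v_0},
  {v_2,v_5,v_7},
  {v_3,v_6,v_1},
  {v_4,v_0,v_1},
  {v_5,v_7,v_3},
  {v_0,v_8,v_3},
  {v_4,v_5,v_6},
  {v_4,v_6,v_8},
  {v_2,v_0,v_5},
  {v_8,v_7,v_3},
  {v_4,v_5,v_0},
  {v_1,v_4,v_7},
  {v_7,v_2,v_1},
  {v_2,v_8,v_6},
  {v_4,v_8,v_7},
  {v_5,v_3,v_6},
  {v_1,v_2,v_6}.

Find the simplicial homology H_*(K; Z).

Take the total order v_0 < v_1 < v_2 < v_3 < v_4 < v_5 < v_6 < v_7 < v_8 on the vertex set. Then K (dimension 2) consists of the simplices:

  0-simplices (9): [v_0], [v_1], [v_2], [v_3], [v_4], [v_5], [v_6], [v_7], [v_8]
  1-simplices (27): (27 of them)
  2-simplices (18): (18 of them)

Hence C_0 ≅ Z^9, C_1 ≅ Z^27, C_2 ≅ Z^18.

Boundary ∂_1: C_1 → C_0 sends each edge [p,q] (with p < q) to q − p. For instance
  ∂[v_1,v_4] = [v_4] − [v_1].
The resulting 9×27 matrix has rank 8, and its Smith normal form has invariant factors (1,1,1,1,1,1,1,1).

Boundary ∂_2: C_2 → C_1 maps a triangle to the signed sum of its edges. For instance
  ∂[v_1,v_2,v_7] = [v_2,v_7] − [v_1,v_7] + [v_1,v_2],
  ∂[v_0,v_2,v_8] = [v_2,v_8] − [v_0,v_8] + [v_0,v_2].
The resulting 27×18 matrix has rank 17, and its Smith normal form has invariant factors (1,1,1,1,1,1,1,1,1,1,1,1,1,1,1,1,1).

Now H_k = ker ∂_k / im ∂_{k+1}, so:

  H_0: rank C_0 − rank ∂_1 = 9 − 8 = 1, and the invariant factors of ∂_1 are all 1, so H_0 = Z.
  H_1: rank ker ∂_1 − rank ∂_2 = (27 − 8) − 17 = 2, and the invariant factors of ∂_2 are all 1, so H_1 = Z^2.
  H_2: rank ker ∂_2 − rank ∂_3 = (18 − 17) − 0 = 1, and there is no ∂_3, so H_2 = Z.

H_0 = Z,  H_1 = Z^2,  H_2 = Z.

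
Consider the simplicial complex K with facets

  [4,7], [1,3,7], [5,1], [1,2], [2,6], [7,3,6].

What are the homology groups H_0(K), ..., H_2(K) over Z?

H_0 ≅ Z,  H_1 ≅ Z,  H_2 = 0.

We work with the vertex ordering 1 < 2 < 3 < 4 < 5 < 6 < 7. The simplices of K, each written with vertices in increasing order, are:

  0-simplices (7): [1], [2], [3], [4], [5], [6], [7]
  1-simplices (9): [1,2], [1,3], [1,5], [1,7], [2,6], [3,6], [3,7], [4,7], [6,7]
  2-simplices (2): [1,3,7], [3,6,7]

giving chain groups C_0 ≅ Z^7, C_1 ≅ Z^9, C_2 ≅ Z^2.

∂_1: C_1 → C_0 sends each edge [p,q] (with p < q) to q − p. For instance
  ∂[1,7] = [7] − [1].
The 7×9 boundary matrix has rank 6 and Smith normal form diag(1,1,1,1,1,1).

Boundary ∂_2: C_2 → C_1 maps a triangle to the signed sum of its edges. For instance
  ∂[1,3,7] = [3,7] − [1,7] + [1,3],
  ∂[3,6,7] = [6,7] − [3,7] + [3,6].
As a 9×2 matrix over Z this has rank 2, with invariant factors (1,1).

Reading off H_k = ker ∂_k / im ∂_{k+1}:

  H_0: rank C_0 − rank ∂_1 = 7 − 6 = 1, and the invariant factors of ∂_1 are all 1, so H_0 ≅ Z.
  H_1: rank ker ∂_1 − rank ∂_2 = (9 − 6) − 2 = 1, and the invariant factors of ∂_2 are all 1, so H_1 ≅ Z.
  H_2: rank ker ∂_2 − rank ∂_3 = (2 − 2) − 0 = 0, and there is no ∂_3, so H_2 ≅ 0.

As a check, the Euler characteristic is 7 − 9 + 2 = 0, which agrees with 1 − 1 + 0 = 0.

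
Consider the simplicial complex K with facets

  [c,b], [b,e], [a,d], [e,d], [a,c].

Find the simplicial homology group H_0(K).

H_0 = Z.

Order the vertices as a < b < c < d < e. Listing each simplex with vertices in this order, K has dimension 1 with simplices:

  0-simplices (5): a, b, c, d, e
  1-simplices (5): ac, ad, bc, be, de

giving chain groups C_0 ≅ Z^5, C_1 ≅ Z^5.

The boundary map ∂_1: C_1 → C_0 maps an edge to its endpoints' difference, ∂[p,q] = q − p. For instance
  ∂bc = c − b.
This gives a 5×5 integer matrix of rank 4; reducing to Smith normal form yields diagonal entries (1,1,1,1).

Now H_k = ker ∂_k / im ∂_{k+1}, so:

  H_0: rank C_0 − rank ∂_1 = 5 − 4 = 1, and the invariant factors of ∂_1 are all 1, so H_0 = Z.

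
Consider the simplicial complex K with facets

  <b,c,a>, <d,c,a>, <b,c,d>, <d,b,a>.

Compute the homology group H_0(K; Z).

H_0 = Z.

Fix the vertex order a < b < c < d and write every simplex with vertices in increasing order. Then dim K = 2 and the simplices of K are:

  0-simplices (4): a, b, c, d
  1-simplices (6): ab, ac, ad, bc, bd, cd
  2-simplices (4): abc, abd, acd, bcd

giving chain groups C_0 ≅ Z^4, C_1 ≅ Z^6, C_2 ≅ Z^4.

The boundary map ∂_1: C_1 → C_0 sends each edge [p,q] (with p < q) to q − p. For instance
  ∂ab = b − a.
The 4×6 boundary matrix has rank 3 and Smith normal form diag(1,1,1).

∂_2: C_2 → C_1 maps a triangle to the signed sum of its edges. For instance
  ∂bcd = cd − bd + bc,
  ∂abd = bd − ad + ab.
The 6×4 boundary matrix has rank 3 and Smith normal form diag(1,1,1).

Reading off H_k = ker ∂_k / im ∂_{k+1}:

  H_0: rank C_0 − rank ∂_1 = 4 − 3 = 1, and the invariant factors of ∂_1 are all 1, so H_0 ≅ Z.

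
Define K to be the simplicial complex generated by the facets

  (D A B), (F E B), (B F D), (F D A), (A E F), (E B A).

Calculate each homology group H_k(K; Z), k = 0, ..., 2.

Fix the vertex order A < B < D < E < F and write every simplex with vertices in increasing order. Then dim K = 2 and the simplices of K are:

  0-simplices (5): A, B, D, E, F
  1-simplices (9): AB, AD, AE, AF, BD, BE, BF, DF, EF
  2-simplices (6): ABD, ABE, ADF, AEF, BDF, BEF

Hence C_0 ≅ Z^5, C_1 ≅ Z^9, C_2 ≅ Z^6.

Boundary ∂_1: C_1 → C_0 sends each edge [p,q] (with p < q) to q − p. For instance
  ∂AD = D − A.
The 5×9 boundary matrix has rank 4 and Smith normal form diag(1,1,1,1).

∂_2: C_2 → C_1 sends each 2-simplex [p,q,r] to [q,r] − [p,r] + [p,q]. For instance
  ∂BDF = DF − BF + BD,
  ∂BEF = EF − BF + BE.
As a 9×6 matrix over Z this has rank 5, with invariant factors (1,1,1,1,1).

From H_k ≅ ker(∂_k) / im(∂_{k+1}) we obtain:

  H_0: rank C_0 − rank ∂_1 = 5 − 4 = 1, and the invariant factors of ∂_1 are all 1, so H_0 = Z.
  H_1: rank ker ∂_1 − rank ∂_2 = (9 − 4) − 5 = 0, and the invariant factors of ∂_2 are all 1, so H_1 = 0.
  H_2: rank ker ∂_2 − rank ∂_3 = (6 − 5) − 0 = 1, and there is no ∂_3, so H_2 = Z.

H_0 ≅ Z,  H_1 = 0,  H_2 ≅ Z.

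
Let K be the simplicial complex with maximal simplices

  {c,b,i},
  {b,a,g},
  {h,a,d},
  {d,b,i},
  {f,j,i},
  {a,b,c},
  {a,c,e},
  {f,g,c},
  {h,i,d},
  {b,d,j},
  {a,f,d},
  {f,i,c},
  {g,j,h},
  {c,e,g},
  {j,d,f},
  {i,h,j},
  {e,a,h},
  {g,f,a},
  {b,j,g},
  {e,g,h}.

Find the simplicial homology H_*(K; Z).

H_0 ≅ Z,  H_1 ≅ Z ⊕ Z/2,  H_2 = 0.

Take the total order a < b < c < d < e < f < g < h < i < j on the vertex set. Then K (dimension 2) consists of the simplices:

  0-simplices (10): a, b, c, d, e, f, g, h, i, j
  1-simplices (30): ab, ac, ad, ae, af, ag, ah, bc, bd, bg, bi, bj, ce, cf, cg, ci, df, dh, di, dj, eg, eh, fg, fi, fj, gh, gj, hi, hj, ij
  2-simplices (20): abc, abg, ace, adf, adh, aeh, afg, bci, bdi, bdj, bgj, ceg, cfg, cfi, dfj, dhi, egh, fij, ghj, hij

Hence C_0 ≅ Z^10, C_1 ≅ Z^30, C_2 ≅ Z^20.

The boundary map ∂_1: C_1 → C_0 maps an edge to its endpoints' difference, ∂[p,q] = q − p. For instance
  ∂bg = g − b.
As a 10×30 matrix over Z this has rank 9, with invariant factors (1,1,1,1,1,1,1,1,1).

∂_2: C_2 → C_1 sends each 2-simplex [p,q,r] to [q,r] − [p,r] + [p,q]. For instance
  ∂adf = df − af + ad,
  ∂hij = ij − hj + hi.
As a 30×20 matrix over Z this has rank 20, with invariant factors (1,1,1,1,1,1,1,1,1,1,1,1,1,1,1,1,1,1,1,2).

Reading off H_k = ker ∂_k / im ∂_{k+1}:

  H_0: rank C_0 − rank ∂_1 = 10 − 9 = 1, and the invariant factors of ∂_1 are all 1, so H_0 ≅ Z.
  H_1: rank ker ∂_1 − rank ∂_2 = (30 − 9) − 20 = 1, and ∂_2 has invariant factor 2 > 1, so H_1 ≅ Z ⊕ Z/2.
  H_2: rank ker ∂_2 − rank ∂_3 = (20 − 20) − 0 = 0, and there is no ∂_3, so H_2 ≅ 0.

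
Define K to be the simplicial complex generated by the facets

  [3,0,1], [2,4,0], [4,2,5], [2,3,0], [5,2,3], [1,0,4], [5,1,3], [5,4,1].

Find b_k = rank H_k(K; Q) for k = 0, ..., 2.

b_0 = 1, b_1 = 0, b_2 = 1.

K has 6 vertices, 12 edges, 8 triangles.
rank ∂_0 = 0, rank ∂_1 = 5 ⇒ b_0 = 6 − 0 − 5 = 1; all invariant factors of ∂_1 are 1 so no torsion. So H_0 = Z.
rank ∂_1 = 5, rank ∂_2 = 7 ⇒ b_1 = 12 − 5 − 7 = 0; all invariant factors of ∂_2 are 1 so no torsion. So H_1 = 0.
rank ∂_2 = 7, rank ∂_3 = 0 ⇒ b_2 = 8 − 7 − 0 = 1. So H_2 = Z.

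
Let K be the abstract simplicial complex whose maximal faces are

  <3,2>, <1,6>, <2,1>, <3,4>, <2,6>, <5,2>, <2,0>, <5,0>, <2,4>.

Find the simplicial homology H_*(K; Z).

Take the total order 0 < 1 < 2 < 3 < 4 < 5 < 6 on the vertex set. Then K (dimension 1) consists of the simplices:

  0-simplices (7): [0], [1], [2], [3], [4], [5], [6]
  1-simplices (9): [0,2], [0,5], [1,2], [1,6], [2,3], [2,4], [2,5], [2,6], [3,4]

so the chain groups are C_0 ≅ Z^7, C_1 ≅ Z^9.

Boundary ∂_1: C_1 → C_0 maps an edge to its endpoints' difference, ∂[p,q] = q − p.
As a 7×9 matrix over Z this has rank 6, with invariant factors (1,1,1,1,1,1).

Now H_k = ker ∂_k / im ∂_{k+1}, so:

  H_0: rank C_0 − rank ∂_1 = 7 − 6 = 1, and the invariant factors of ∂_1 are all 1, so H_0 = Z.
  H_1: rank ker ∂_1 − rank ∂_2 = (9 − 6) − 0 = 3, and there is no ∂_2, so H_1 = Z^3.

As a check, the Euler characteristic is 7 − 9 = -2, which agrees with 1 − 3 = -2.
(K is a triangulation of a wedge of 3 circles.)

H_0 = Z,  H_1 = Z^3.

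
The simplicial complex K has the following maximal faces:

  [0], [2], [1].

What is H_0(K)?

H_0 = Z^3.

We work with the vertex ordering 0 < 1 < 2. The simplices of K, each written with vertices in increasing order, are:

  0-simplices (3): [0], [1], [2]

so the chain groups are C_0 ≅ Z^3.

From H_k ≅ ker(∂_k) / im(∂_{k+1}) we obtain:

  H_0: rank C_0 − rank ∂_1 = 3 − 0 = 3, and there is no ∂_1, so H_0 = Z^3.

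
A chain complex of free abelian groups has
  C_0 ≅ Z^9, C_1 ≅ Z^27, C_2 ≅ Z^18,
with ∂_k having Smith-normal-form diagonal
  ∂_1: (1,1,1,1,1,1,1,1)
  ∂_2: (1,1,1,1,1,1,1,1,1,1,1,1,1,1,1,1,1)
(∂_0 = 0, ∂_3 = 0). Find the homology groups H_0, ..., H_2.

H_0 = Z,  H_1 = Z^2,  H_2 = Z.

H_0: b_0 = 9 − 0 − 8 = 1; torsion from ∂_1 factors > 1: none. So H_0 = Z.
H_1: b_1 = 27 − 8 − 17 = 2; torsion from ∂_2 factors > 1: none. So H_1 = Z^2.
H_2: b_2 = 18 − 17 − 0 = 1; torsion from ∂_3 factors > 1: none. So H_2 = Z.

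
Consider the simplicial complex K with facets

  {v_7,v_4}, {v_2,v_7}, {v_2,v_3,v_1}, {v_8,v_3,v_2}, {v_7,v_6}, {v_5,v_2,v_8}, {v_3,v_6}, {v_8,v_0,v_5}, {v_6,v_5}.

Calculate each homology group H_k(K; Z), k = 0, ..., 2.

H_0 = Z,  H_1 = Z^2,  H_2 = 0.

Order the vertices as v_0 < v_1 < v_2 < v_3 < v_4 < v_5 < v_6 < v_7 < v_8. Listing each simplex with vertices in this order, K has dimension 2 with simplices:

  0-simplices (9): [v_0], [v_1], [v_2], [v_3], [v_4], [v_5], [v_6], [v_7], [v_8]
  1-simplices (14): [v_0,v_5], [v_0,v_8], [v_1,v_2], [v_1,v_3], [v_2,v_3], [v_2,v_5], [v_2,v_7], [v_2,v_8], [v_3,v_6], [v_3,v_8], [v_4,v_7], [v_5,v_6], [v_5,v_8], [v_6,v_7]
  2-simplices (4): [v_0,v_5,v_8], [v_1,v_2,v_3], [v_2,v_3,v_8], [v_2,v_5,v_8]

so the chain groups are C_0 ≅ Z^9, C_1 ≅ Z^14, C_2 ≅ Z^4.

Boundary ∂_1: C_1 → C_0 sends each edge [p,q] (with p < q) to q − p.
The 9×14 boundary matrix has rank 8 and Smith normal form diag(1,1,1,1,1,1,1,1).

The boundary map ∂_2: C_2 → C_1 maps a triangle to the signed sum of its edges. For instance
  ∂[v_2,v_5,v_8] = [v_5,v_8] − [v_2,v_8] + [v_2,v_5],
  ∂[v_1,v_2,v_3] = [v_2,v_3] − [v_1,v_3] + [v_1,v_2].
The 14×4 boundary matrix has rank 4 and Smith normal form diag(1,1,1,1).

Computing H_k = (kernel of ∂_k) / (image of ∂_{k+1}):

  H_0: rank C_0 − rank ∂_1 = 9 − 8 = 1, and the invariant factors of ∂_1 are all 1, so H_0 = Z.
  H_1: rank ker ∂_1 − rank ∂_2 = (14 − 8) − 4 = 2, and the invariant factors of ∂_2 are all 1, so H_1 = Z^2.
  H_2: rank ker ∂_2 − rank ∂_3 = (4 − 4) − 0 = 0, and there is no ∂_3, so H_2 = 0.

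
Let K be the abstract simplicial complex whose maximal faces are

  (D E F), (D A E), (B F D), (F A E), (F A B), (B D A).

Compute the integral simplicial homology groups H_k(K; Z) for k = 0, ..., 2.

H_0 ≅ Z,  H_1 = 0,  H_2 ≅ Z.

We work with the vertex ordering A < B < D < E < F. The simplices of K, each written with vertices in increasing order, are:

  0-simplices (5): A, B, D, E, F
  1-simplices (9): AB, AD, AE, AF, BD, BF, DE, DF, EF
  2-simplices (6): ABD, ABF, ADE, AEF, BDF, DEF

giving chain groups C_0 ≅ Z^5, C_1 ≅ Z^9, C_2 ≅ Z^6.

∂_1: C_1 → C_0 maps an edge to its endpoints' difference, ∂[p,q] = q − p.
The 5×9 boundary matrix has rank 4 and Smith normal form diag(1,1,1,1).

∂_2: C_2 → C_1 sends each 2-simplex [p,q,r] to [q,r] − [p,r] + [p,q]. For instance
  ∂AEF = EF − AF + AE,
  ∂ADE = DE − AE + AD.
The 9×6 boundary matrix has rank 5 and Smith normal form diag(1,1,1,1,1).

Computing H_k = (kernel of ∂_k) / (image of ∂_{k+1}):

  H_0: rank C_0 − rank ∂_1 = 5 − 4 = 1, and the invariant factors of ∂_1 are all 1, so H_0 ≅ Z.
  H_1: rank ker ∂_1 − rank ∂_2 = (9 − 4) − 5 = 0, and the invariant factors of ∂_2 are all 1, so H_1 ≅ 0.
  H_2: rank ker ∂_2 − rank ∂_3 = (6 − 5) − 0 = 1, and there is no ∂_3, so H_2 ≅ Z.

(K is a triangulation of the 2-sphere S^2.)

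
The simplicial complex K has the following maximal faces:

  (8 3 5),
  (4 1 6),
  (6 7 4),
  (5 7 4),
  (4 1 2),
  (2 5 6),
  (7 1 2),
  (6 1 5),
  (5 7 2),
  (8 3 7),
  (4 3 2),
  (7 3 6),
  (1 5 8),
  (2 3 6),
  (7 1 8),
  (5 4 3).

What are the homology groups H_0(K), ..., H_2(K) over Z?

H_0 = Z,  H_1 = Z^2,  H_2 = Z.

Order the vertices as 1 < 2 < 3 < 4 < 5 < 6 < 7 < 8. Listing each simplex with vertices in this order, K has dimension 2 with simplices:

  0-simplices (8): [1], [2], [3], [4], [5], [6], [7], [8]
  1-simplices (24): (24 of them)
  2-simplices (16): [1,2,4], [1,2,7], [1,4,6], [1,5,6], [1,5,8], [1,7,8], [2,3,4], [2,3,6], [2,5,6], [2,5,7], [3,4,5], [3,5,8], [3,6,7], [3,7,8], [4,5,7], [4,6,7]

so the chain groups are C_0 ≅ Z^8, C_1 ≅ Z^24, C_2 ≅ Z^16.

∂_1: C_1 → C_0 sends each edge [p,q] (with p < q) to q − p. For instance
  ∂[3,4] = [4] − [3].
This gives a 8×24 integer matrix of rank 7; reducing to Smith normal form yields diagonal entries (1,1,1,1,1,1,1).

Boundary ∂_2: C_2 → C_1 acts by ∂[p,q,r] = [q,r] − [p,r] + [p,q]. For instance
  ∂[2,3,6] = [3,6] − [2,6] + [2,3],
  ∂[3,5,8] = [5,8] − [3,8] + [3,5].
As a 24×16 matrix over Z this has rank 15, with invariant factors (1,1,1,1,1,1,1,1,1,1,1,1,1,1,1).

Reading off H_k = ker ∂_k / im ∂_{k+1}:

  H_0: rank C_0 − rank ∂_1 = 8 − 7 = 1, and the invariant factors of ∂_1 are all 1, so H_0 ≅ Z.
  H_1: rank ker ∂_1 − rank ∂_2 = (24 − 7) − 15 = 2, and the invariant factors of ∂_2 are all 1, so H_1 ≅ Z^2.
  H_2: rank ker ∂_2 − rank ∂_3 = (16 − 15) − 0 = 1, and there is no ∂_3, so H_2 ≅ Z.

(K is a triangulation of the torus T^2.)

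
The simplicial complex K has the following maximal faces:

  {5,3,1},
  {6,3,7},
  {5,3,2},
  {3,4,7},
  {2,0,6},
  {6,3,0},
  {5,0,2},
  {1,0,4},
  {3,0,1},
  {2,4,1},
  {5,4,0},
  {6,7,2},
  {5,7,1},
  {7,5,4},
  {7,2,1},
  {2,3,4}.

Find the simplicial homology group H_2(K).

H_2 ≅ Z.

Take the total order 0 < 1 < 2 < 3 < 4 < 5 < 6 < 7 on the vertex set. Then K (dimension 2) consists of the simplices:

  0-simplices (8): [0], [1], [2], [3], [4], [5], [6], [7]
  1-simplices (24): (24 of them)
  2-simplices (16): [0,1,3], [0,1,4], [0,2,5], [0,2,6], [0,3,6], [0,4,5], [1,2,4], [1,2,7], [1,3,5], [1,5,7], [2,3,4], [2,3,5], [2,6,7], [3,4,7], [3,6,7], [4,5,7]

giving chain groups C_0 ≅ Z^8, C_1 ≅ Z^24, C_2 ≅ Z^16.

The boundary map ∂_1: C_1 → C_0 maps an edge to its endpoints' difference, ∂[p,q] = q − p. For instance
  ∂[1,7] = [7] − [1].
The resulting 8×24 matrix has rank 7, and its Smith normal form has invariant factors (1,1,1,1,1,1,1).

∂_2: C_2 → C_1 maps a triangle to the signed sum of its edges. For instance
  ∂[4,5,7] = [5,7] − [4,7] + [4,5],
  ∂[2,6,7] = [6,7] − [2,7] + [2,6].
The resulting 24×16 matrix has rank 15, and its Smith normal form has invariant factors (1,1,1,1,1,1,1,1,1,1,1,1,1,1,1).

From H_k ≅ ker(∂_k) / im(∂_{k+1}) we obtain:

  H_2: rank ker ∂_2 − rank ∂_3 = (16 − 15) − 0 = 1, and there is no ∂_3, so H_2 = Z.

(K is a triangulation of the torus T^2.)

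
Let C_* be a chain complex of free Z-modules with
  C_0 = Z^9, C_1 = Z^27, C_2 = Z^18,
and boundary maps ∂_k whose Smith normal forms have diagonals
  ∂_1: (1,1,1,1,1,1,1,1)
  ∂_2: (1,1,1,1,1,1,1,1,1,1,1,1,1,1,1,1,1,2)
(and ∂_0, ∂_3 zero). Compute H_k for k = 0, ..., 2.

H_0: b_0 = 9 − 0 − 8 = 1; torsion from ∂_1 factors > 1: none. So H_0 ≅ Z.
H_1: b_1 = 27 − 8 − 18 = 1; torsion from ∂_2 factors > 1: [2]. So H_1 ≅ Z ⊕ Z_2.
H_2: b_2 = 18 − 18 − 0 = 0; torsion from ∂_3 factors > 1: none. So H_2 ≅ 0.

H_0 ≅ Z,  H_1 ≅ Z ⊕ Z_2,  H_2 = 0.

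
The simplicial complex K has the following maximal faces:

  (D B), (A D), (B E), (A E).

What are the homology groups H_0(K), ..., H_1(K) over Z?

H_0 = Z,  H_1 = Z.

Fix the vertex order A < B < D < E and write every simplex with vertices in increasing order. Then dim K = 1 and the simplices of K are:

  0-simplices (4): A, B, D, E
  1-simplices (4): AD, AE, BD, BE

Hence C_0 ≅ Z^4, C_1 ≅ Z^4.

Boundary ∂_1: C_1 → C_0 sends each edge [p,q] (with p < q) to q − p. For instance
  ∂BE = E − B.
As a 4×4 matrix over Z this has rank 3, with invariant factors (1,1,1).

From H_k ≅ ker(∂_k) / im(∂_{k+1}) we obtain:

  H_0: rank C_0 − rank ∂_1 = 4 − 3 = 1, and the invariant factors of ∂_1 are all 1, so H_0 ≅ Z.
  H_1: rank ker ∂_1 − rank ∂_2 = (4 − 3) − 0 = 1, and there is no ∂_2, so H_1 ≅ Z.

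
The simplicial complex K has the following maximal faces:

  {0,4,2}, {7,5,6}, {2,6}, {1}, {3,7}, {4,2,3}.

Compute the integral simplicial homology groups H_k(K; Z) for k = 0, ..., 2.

Order the vertices as 0 < 1 < 2 < 3 < 4 < 5 < 6 < 7. Listing each simplex with vertices in this order, K has dimension 2 with simplices:

  0-simplices (8): [0], [1], [2], [3], [4], [5], [6], [7]
  1-simplices (10): [0,2], [0,4], [2,3], [2,4], [2,6], [3,4], [3,7], [5,6], [5,7], [6,7]
  2-simplices (3): [0,2,4], [2,3,4], [5,6,7]

Hence C_0 ≅ Z^8, C_1 ≅ Z^10, C_2 ≅ Z^3.

The boundary map ∂_1: C_1 → C_0 maps an edge to its endpoints' difference, ∂[p,q] = q − p. For instance
  ∂[6,7] = [7] − [6].
As a 8×10 matrix over Z this has rank 6, with invariant factors (1,1,1,1,1,1).

∂_2: C_2 → C_1 acts by ∂[p,q,r] = [q,r] − [p,r] + [p,q]. For instance
  ∂[0,2,4] = [2,4] − [0,4] + [0,2],
  ∂[5,6,7] = [6,7] − [5,7] + [5,6].
As a 10×3 matrix over Z this has rank 3, with invariant factors (1,1,1).

Reading off H_k = ker ∂_k / im ∂_{k+1}:

  H_0: rank C_0 − rank ∂_1 = 8 − 6 = 2, and the invariant factors of ∂_1 are all 1, so H_0 = Z^2.
  H_1: rank ker ∂_1 − rank ∂_2 = (10 − 6) − 3 = 1, and the invariant factors of ∂_2 are all 1, so H_1 = Z.
  H_2: rank ker ∂_2 − rank ∂_3 = (3 − 3) − 0 = 0, and there is no ∂_3, so H_2 = 0.

As a check, the Euler characteristic is 8 − 10 + 3 = 1, which agrees with 2 − 1 + 0 = 1.

H_0 = Z^2,  H_1 = Z,  H_2 = 0.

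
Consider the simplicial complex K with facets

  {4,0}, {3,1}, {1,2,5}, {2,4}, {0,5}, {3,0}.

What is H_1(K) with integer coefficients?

Fix the vertex order 0 < 1 < 2 < 3 < 4 < 5 and write every simplex with vertices in increasing order. Then dim K = 2 and the simplices of K are:

  0-simplices (6): [0], [1], [2], [3], [4], [5]
  1-simplices (8): [0,3], [0,4], [0,5], [1,2], [1,3], [1,5], [2,4], [2,5]
  2-simplices (1): [1,2,5]

Hence C_0 ≅ Z^6, C_1 ≅ Z^8, C_2 ≅ Z^1.

Boundary ∂_1: C_1 → C_0 is given by ∂[p,q] = [q] − [p].
As a 6×8 matrix over Z this has rank 5, with invariant factors (1,1,1,1,1).

∂_2: C_2 → C_1 maps a triangle to the signed sum of its edges. For instance
  ∂[1,2,5] = [2,5] − [1,5] + [1,2].
As a 8×1 matrix over Z this has rank 1, with invariant factors (1).

Computing H_k = (kernel of ∂_k) / (image of ∂_{k+1}):

  H_1: rank ker ∂_1 − rank ∂_2 = (8 − 5) − 1 = 2, and the invariant factors of ∂_2 are all 1, so H_1 = Z^2.

H_1 ≅ Z^2.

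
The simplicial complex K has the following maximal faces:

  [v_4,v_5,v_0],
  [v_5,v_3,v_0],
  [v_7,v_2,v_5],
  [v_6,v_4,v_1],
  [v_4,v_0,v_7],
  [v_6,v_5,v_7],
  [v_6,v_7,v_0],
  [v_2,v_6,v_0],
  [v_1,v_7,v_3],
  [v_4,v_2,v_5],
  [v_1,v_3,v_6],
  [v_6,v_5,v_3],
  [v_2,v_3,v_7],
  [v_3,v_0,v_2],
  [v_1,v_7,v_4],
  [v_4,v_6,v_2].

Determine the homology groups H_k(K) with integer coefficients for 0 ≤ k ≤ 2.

Take the total order v_0 < v_1 < v_2 < v_3 < v_4 < v_5 < v_6 < v_7 on the vertex set. Then K (dimension 2) consists of the simplices:

  0-simplices (8): [v_0], [v_1], [v_2], [v_3], [v_4], [v_5], [v_6], [v_7]
  1-simplices (24): (24 of them)
  2-simplices (16): (16 of them)

Hence C_0 ≅ Z^8, C_1 ≅ Z^24, C_2 ≅ Z^16.

∂_1: C_1 → C_0 maps an edge to its endpoints' difference, ∂[p,q] = q − p.
As a 8×24 matrix over Z this has rank 7, with invariant factors (1,1,1,1,1,1,1).

∂_2: C_2 → C_1 sends each 2-simplex [p,q,r] to [q,r] − [p,r] + [p,q]. For instance
  ∂[v_2,v_3,v_7] = [v_3,v_7] − [v_2,v_7] + [v_2,v_3],
  ∂[v_0,v_2,v_3] = [v_2,v_3] − [v_0,v_3] + [v_0,v_2].
The resulting 24×16 matrix has rank 15, and its Smith normal form has invariant factors (1,1,1,1,1,1,1,1,1,1,1,1,1,1,1).

Reading off H_k = ker ∂_k / im ∂_{k+1}:

  H_0: rank C_0 − rank ∂_1 = 8 − 7 = 1, and the invariant factors of ∂_1 are all 1, so H_0 ≅ Z.
  H_1: rank ker ∂_1 − rank ∂_2 = (24 − 7) − 15 = 2, and the invariant factors of ∂_2 are all 1, so H_1 ≅ Z^2.
  H_2: rank ker ∂_2 − rank ∂_3 = (16 − 15) − 0 = 1, and there is no ∂_3, so H_2 ≅ Z.

As a check, the Euler characteristic is 8 − 24 + 16 = 0, which agrees with 1 − 2 + 1 = 0.

H_0 ≅ Z,  H_1 ≅ Z^2,  H_2 ≅ Z.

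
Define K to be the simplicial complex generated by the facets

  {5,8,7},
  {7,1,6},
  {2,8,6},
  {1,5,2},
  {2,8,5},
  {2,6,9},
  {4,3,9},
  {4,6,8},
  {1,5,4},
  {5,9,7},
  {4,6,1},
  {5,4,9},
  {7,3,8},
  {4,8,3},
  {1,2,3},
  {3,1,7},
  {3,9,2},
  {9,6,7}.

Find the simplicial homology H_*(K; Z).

H_0 = Z,  H_1 = Z^2,  H_2 = Z.

Order the vertices as 1 < 2 < 3 < 4 < 5 < 6 < 7 < 8 < 9. Listing each simplex with vertices in this order, K has dimension 2 with simplices:

  0-simplices (9): [1], [2], [3], [4], [5], [6], [7], [8], [9]
  1-simplices (27): (27 of them)
  2-simplices (18): [1,2,3], [1,2,5], [1,3,7], [1,4,5], [1,4,6], [1,6,7], [2,3,9], [2,5,8], [2,6,8], [2,6,9], [3,4,8], [3,4,9], [3,7,8], [4,5,9], [4,6,8], [5,7,8], [5,7,9], [6,7,9]

giving chain groups C_0 ≅ Z^9, C_1 ≅ Z^27, C_2 ≅ Z^18.

∂_1: C_1 → C_0 sends each edge [p,q] (with p < q) to q − p.
The 9×27 boundary matrix has rank 8 and Smith normal form diag(1,1,1,1,1,1,1,1).

Boundary ∂_2: C_2 → C_1 sends each 2-simplex [p,q,r] to [q,r] − [p,r] + [p,q]. For instance
  ∂[1,2,3] = [2,3] − [1,3] + [1,2],
  ∂[2,6,8] = [6,8] − [2,8] + [2,6].
The resulting 27×18 matrix has rank 17, and its Smith normal form has invariant factors (1,1,1,1,1,1,1,1,1,1,1,1,1,1,1,1,1).

From H_k ≅ ker(∂_k) / im(∂_{k+1}) we obtain:

  H_0: rank C_0 − rank ∂_1 = 9 − 8 = 1, and the invariant factors of ∂_1 are all 1, so H_0 = Z.
  H_1: rank ker ∂_1 − rank ∂_2 = (27 − 8) − 17 = 2, and the invariant factors of ∂_2 are all 1, so H_1 = Z^2.
  H_2: rank ker ∂_2 − rank ∂_3 = (18 − 17) − 0 = 1, and there is no ∂_3, so H_2 = Z.

As a check, the Euler characteristic is 9 − 27 + 18 = 0, which agrees with 1 − 2 + 1 = 0.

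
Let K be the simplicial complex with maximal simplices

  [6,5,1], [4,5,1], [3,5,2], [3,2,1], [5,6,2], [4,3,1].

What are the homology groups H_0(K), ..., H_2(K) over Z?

Order the vertices as 1 < 2 < 3 < 4 < 5 < 6. Listing each simplex with vertices in this order, K has dimension 2 with simplices:

  0-simplices (6): [1], [2], [3], [4], [5], [6]
  1-simplices (12): [1,2], [1,3], [1,4], [1,5], [1,6], [2,3], [2,5], [2,6], [3,4], [3,5], [4,5], [5,6]
  2-simplices (6): [1,2,3], [1,3,4], [1,4,5], [1,5,6], [2,3,5], [2,5,6]

so the chain groups are C_0 ≅ Z^6, C_1 ≅ Z^12, C_2 ≅ Z^6.

The boundary map ∂_1: C_1 → C_0 maps an edge to its endpoints' difference, ∂[p,q] = q − p.
The 6×12 boundary matrix has rank 5 and Smith normal form diag(1,1,1,1,1).

Boundary ∂_2: C_2 → C_1 acts by ∂[p,q,r] = [q,r] − [p,r] + [p,q]. For instance
  ∂[2,5,6] = [5,6] − [2,6] + [2,5],
  ∂[1,3,4] = [3,4] − [1,4] + [1,3].
The 12×6 boundary matrix has rank 6 and Smith normal form diag(1,1,1,1,1,1).

From H_k ≅ ker(∂_k) / im(∂_{k+1}) we obtain:

  H_0: rank C_0 − rank ∂_1 = 6 − 5 = 1, and the invariant factors of ∂_1 are all 1, so H_0 = Z.
  H_1: rank ker ∂_1 − rank ∂_2 = (12 − 5) − 6 = 1, and the invariant factors of ∂_2 are all 1, so H_1 = Z.
  H_2: rank ker ∂_2 − rank ∂_3 = (6 − 6) − 0 = 0, and there is no ∂_3, so H_2 = 0.

H_0 ≅ Z,  H_1 ≅ Z,  H_2 = 0.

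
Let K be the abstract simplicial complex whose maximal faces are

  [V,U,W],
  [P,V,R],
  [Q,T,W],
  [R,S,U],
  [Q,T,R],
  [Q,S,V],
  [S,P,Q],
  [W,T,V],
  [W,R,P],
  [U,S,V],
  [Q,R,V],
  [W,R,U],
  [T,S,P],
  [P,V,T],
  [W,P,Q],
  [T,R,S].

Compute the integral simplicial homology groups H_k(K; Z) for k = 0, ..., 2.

H_0 = Z,  H_1 = Z^2,  H_2 = Z.

Order the vertices as P < Q < R < S < T < U < V < W. Listing each simplex with vertices in this order, K has dimension 2 with simplices:

  0-simplices (8): P, Q, R, S, T, U, V, W
  1-simplices (24): PQ, PR, PS, PT, PV, PW, QR, QS, QT, QV, QW, RS, RT, RU, RV, RW, ST, SU, SV, TV, TW, UV, UW, VW
  2-simplices (16): PQS, PQW, PRV, PRW, PST, PTV, QRT, QRV, QSV, QTW, RST, RSU, RUW, SUV, TVW, UVW

so the chain groups are C_0 ≅ Z^8, C_1 ≅ Z^24, C_2 ≅ Z^16.

∂_1: C_1 → C_0 maps an edge to its endpoints' difference, ∂[p,q] = q − p. For instance
  ∂SU = U − S.
As a 8×24 matrix over Z this has rank 7, with invariant factors (1,1,1,1,1,1,1).

∂_2: C_2 → C_1 acts by ∂[p,q,r] = [q,r] − [p,r] + [p,q]. For instance
  ∂PRW = RW − PW + PR,
  ∂QSV = SV − QV + QS.
The 24×16 boundary matrix has rank 15 and Smith normal form diag(1,1,1,1,1,1,1,1,1,1,1,1,1,1,1).

From H_k ≅ ker(∂_k) / im(∂_{k+1}) we obtain:

  H_0: rank C_0 − rank ∂_1 = 8 − 7 = 1, and the invariant factors of ∂_1 are all 1, so H_0 = Z.
  H_1: rank ker ∂_1 − rank ∂_2 = (24 − 7) − 15 = 2, and the invariant factors of ∂_2 are all 1, so H_1 = Z^2.
  H_2: rank ker ∂_2 − rank ∂_3 = (16 − 15) − 0 = 1, and there is no ∂_3, so H_2 = Z.

(K is a triangulation of the torus T^2.)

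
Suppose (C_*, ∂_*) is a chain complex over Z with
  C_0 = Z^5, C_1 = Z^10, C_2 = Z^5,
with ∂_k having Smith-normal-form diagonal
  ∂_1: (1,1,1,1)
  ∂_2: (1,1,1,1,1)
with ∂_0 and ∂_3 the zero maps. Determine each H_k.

H_0 ≅ Z,  H_1 ≅ Z,  H_2 = 0.

H_0: b_0 = 5 − 0 − 4 = 1; torsion from ∂_1 factors > 1: none. So H_0 ≅ Z.
H_1: b_1 = 10 − 4 − 5 = 1; torsion from ∂_2 factors > 1: none. So H_1 ≅ Z.
H_2: b_2 = 5 − 5 − 0 = 0; torsion from ∂_3 factors > 1: none. So H_2 ≅ 0.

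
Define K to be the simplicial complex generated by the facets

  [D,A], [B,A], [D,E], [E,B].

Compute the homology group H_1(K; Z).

K has 4 vertices, 4 edges.
rank ∂_1 = 3, rank ∂_2 = 0 ⇒ b_1 = 4 − 3 − 0 = 1. So H_1 ≅ Z.

H_1 = Z.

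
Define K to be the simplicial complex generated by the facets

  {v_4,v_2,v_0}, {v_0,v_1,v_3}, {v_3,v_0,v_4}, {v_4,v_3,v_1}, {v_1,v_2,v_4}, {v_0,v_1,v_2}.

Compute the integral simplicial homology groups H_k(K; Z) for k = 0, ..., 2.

H_0 = Z,  H_1 = 0,  H_2 = Z.

We work with the vertex ordering v_0 < v_1 < v_2 < v_3 < v_4. The simplices of K, each written with vertices in increasing order, are:

  0-simplices (5): [v_0], [v_1], [v_2], [v_3], [v_4]
  1-simplices (9): [v_0,v_1], [v_0,v_2], [v_0,v_3], [v_0,v_4], [v_1,v_2], [v_1,v_3], [v_1,v_4], [v_2,v_4], [v_3,v_4]
  2-simplices (6): [v_0,v_1,v_2], [v_0,v_1,v_3], [v_0,v_2,v_4], [v_0,v_3,v_4], [v_1,v_2,v_4], [v_1,v_3,v_4]

giving chain groups C_0 ≅ Z^5, C_1 ≅ Z^9, C_2 ≅ Z^6.

The boundary map ∂_1: C_1 → C_0 is given by ∂[p,q] = [q] − [p]. For instance
  ∂[v_0,v_3] = [v_3] − [v_0].
The 5×9 boundary matrix has rank 4 and Smith normal form diag(1,1,1,1).

∂_2: C_2 → C_1 sends each 2-simplex [p,q,r] to [q,r] − [p,r] + [p,q]. For instance
  ∂[v_0,v_1,v_3] = [v_1,v_3] − [v_0,v_3] + [v_0,v_1],
  ∂[v_0,v_2,v_4] = [v_2,v_4] − [v_0,v_4] + [v_0,v_2].
The 9×6 boundary matrix has rank 5 and Smith normal form diag(1,1,1,1,1).

Reading off H_k = ker ∂_k / im ∂_{k+1}:

  H_0: rank C_0 − rank ∂_1 = 5 − 4 = 1, and the invariant factors of ∂_1 are all 1, so H_0 ≅ Z.
  H_1: rank ker ∂_1 − rank ∂_2 = (9 − 4) − 5 = 0, and the invariant factors of ∂_2 are all 1, so H_1 ≅ 0.
  H_2: rank ker ∂_2 − rank ∂_3 = (6 − 5) − 0 = 1, and there is no ∂_3, so H_2 ≅ Z.

(K is a triangulation of the 2-sphere S^2.)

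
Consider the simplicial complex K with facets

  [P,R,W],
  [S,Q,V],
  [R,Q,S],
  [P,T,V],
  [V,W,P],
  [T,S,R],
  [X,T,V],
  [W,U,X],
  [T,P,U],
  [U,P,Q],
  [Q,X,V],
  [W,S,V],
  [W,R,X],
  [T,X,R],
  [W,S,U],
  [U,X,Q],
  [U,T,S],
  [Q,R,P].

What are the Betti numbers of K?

b_0 = 1, b_1 = 2, b_2 = 1.

Take the total order P < Q < R < S < T < U < V < W < X on the vertex set. Then K (dimension 2) consists of the simplices:

  0-simplices (9): P, Q, R, S, T, U, V, W, X
  1-simplices (27): PQ, PR, PT, PU, PV, PW, QR, QS, QU, QV, QX, RS, RT, RW, RX, ST, SU, SV, SW, TU, TV, TX, UW, UX, VW, VX, WX
  2-simplices (18): PQR, PQU, PRW, PTU, PTV, PVW, QRS, QSV, QUX, QVX, RST, RTX, RWX, STU, SUW, SVW, TVX, UWX

Hence C_0 ≅ Z^9, C_1 ≅ Z^27, C_2 ≅ Z^18.

∂_1: C_1 → C_0 sends each edge [p,q] (with p < q) to q − p. For instance
  ∂WX = X − W.
The 9×27 boundary matrix has rank 8 and Smith normal form diag(1,1,1,1,1,1,1,1).

The boundary map ∂_2: C_2 → C_1 maps a triangle to the signed sum of its edges. For instance
  ∂PRW = RW − PW + PR,
  ∂PTU = TU − PU + PT.
The 27×18 boundary matrix has rank 17 and Smith normal form diag(1,1,1,1,1,1,1,1,1,1,1,1,1,1,1,1,1).

Computing H_k = (kernel of ∂_k) / (image of ∂_{k+1}):

  H_0: rank C_0 − rank ∂_1 = 9 − 8 = 1, and the invariant factors of ∂_1 are all 1, so H_0 ≅ Z.
  H_1: rank ker ∂_1 − rank ∂_2 = (27 − 8) − 17 = 2, and the invariant factors of ∂_2 are all 1, so H_1 ≅ Z^2.
  H_2: rank ker ∂_2 − rank ∂_3 = (18 − 17) − 0 = 1, and there is no ∂_3, so H_2 ≅ Z.

As a check, the Euler characteristic is 9 − 27 + 18 = 0, which agrees with 1 − 2 + 1 = 0.

Hence the Betti numbers are b_0 = 1, b_1 = 2, b_2 = 1.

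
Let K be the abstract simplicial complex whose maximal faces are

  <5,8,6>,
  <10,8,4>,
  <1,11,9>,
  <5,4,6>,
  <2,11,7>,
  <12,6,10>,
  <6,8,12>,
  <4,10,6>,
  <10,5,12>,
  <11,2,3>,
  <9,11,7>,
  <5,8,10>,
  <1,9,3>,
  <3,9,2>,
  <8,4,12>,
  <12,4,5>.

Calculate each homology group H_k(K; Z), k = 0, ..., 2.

H_0 = Z^2,  H_1 = Z ⊕ Z_2,  H_2 = 0.

Order the vertices as 1 < 2 < 3 < 4 < 5 < 6 < 7 < 8 < 9 < 10 < 11 < 12. Listing each simplex with vertices in this order, K has dimension 2 with simplices:

  0-simplices (12): [1], [2], [3], [4], [5], [6], [7], [8], [9], [10], [11], [12]
  1-simplices (27): (27 of them)
  2-simplices (16): [1,3,9], [1,9,11], [2,3,9], [2,3,11], [2,7,11], [4,5,6], [4,5,12], [4,6,10], [4,8,10], [4,8,12], [5,6,8], [5,8,10], [5,10,12], [6,8,12], [6,10,12], [7,9,11]

giving chain groups C_0 ≅ Z^12, C_1 ≅ Z^27, C_2 ≅ Z^16.

∂_1: C_1 → C_0 maps an edge to its endpoints' difference, ∂[p,q] = q − p. For instance
  ∂[3,11] = [11] − [3].
The 12×27 boundary matrix has rank 10 and Smith normal form diag(1,1,1,1,1,1,1,1,1,1).

The boundary map ∂_2: C_2 → C_1 sends each 2-simplex [p,q,r] to [q,r] − [p,r] + [p,q]. For instance
  ∂[1,9,11] = [9,11] − [1,11] + [1,9],
  ∂[6,10,12] = [10,12] − [6,12] + [6,10].
As a 27×16 matrix over Z this has rank 16, with invariant factors (1,1,1,1,1,1,1,1,1,1,1,1,1,1,1,2).

From H_k ≅ ker(∂_k) / im(∂_{k+1}) we obtain:

  H_0: rank C_0 − rank ∂_1 = 12 − 10 = 2, and the invariant factors of ∂_1 are all 1, so H_0 = Z^2.
  H_1: rank ker ∂_1 − rank ∂_2 = (27 − 10) − 16 = 1, and ∂_2 has invariant factor 2 > 1, so H_1 = Z ⊕ Z_2.
  H_2: rank ker ∂_2 − rank ∂_3 = (16 − 16) − 0 = 0, and there is no ∂_3, so H_2 = 0.

As a check, the Euler characteristic is 12 − 27 + 16 = 1, which agrees with 2 − 1 + 0 = 1.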